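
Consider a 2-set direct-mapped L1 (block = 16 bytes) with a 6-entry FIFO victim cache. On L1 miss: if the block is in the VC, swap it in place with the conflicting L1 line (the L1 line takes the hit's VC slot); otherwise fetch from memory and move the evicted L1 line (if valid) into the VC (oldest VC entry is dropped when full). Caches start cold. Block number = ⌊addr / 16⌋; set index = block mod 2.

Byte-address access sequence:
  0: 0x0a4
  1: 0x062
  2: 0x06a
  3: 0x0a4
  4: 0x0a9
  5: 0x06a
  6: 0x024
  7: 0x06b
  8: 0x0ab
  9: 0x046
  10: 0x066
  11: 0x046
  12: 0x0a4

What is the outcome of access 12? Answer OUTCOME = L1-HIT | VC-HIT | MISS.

#0 0xa4→b10/s0 MISS; vc=[]
#1 0x62→b6/s0 MISS; vc=[10]
#2 0x6a→b6/s0 L1-HIT; vc=[10]
#3 0xa4→b10/s0 VC-HIT; vc=[6]
#4 0xa9→b10/s0 L1-HIT; vc=[6]
#5 0x6a→b6/s0 VC-HIT; vc=[10]
#6 0x24→b2/s0 MISS; vc=[10,6]
#7 0x6b→b6/s0 VC-HIT; vc=[10,2]
#8 0xab→b10/s0 VC-HIT; vc=[6,2]
#9 0x46→b4/s0 MISS; vc=[6,2,10]
#10 0x66→b6/s0 VC-HIT; vc=[4,2,10]
#11 0x46→b4/s0 VC-HIT; vc=[6,2,10]
#12 0xa4→b10/s0 VC-HIT; vc=[6,2,4]

OUTCOME = VC-HIT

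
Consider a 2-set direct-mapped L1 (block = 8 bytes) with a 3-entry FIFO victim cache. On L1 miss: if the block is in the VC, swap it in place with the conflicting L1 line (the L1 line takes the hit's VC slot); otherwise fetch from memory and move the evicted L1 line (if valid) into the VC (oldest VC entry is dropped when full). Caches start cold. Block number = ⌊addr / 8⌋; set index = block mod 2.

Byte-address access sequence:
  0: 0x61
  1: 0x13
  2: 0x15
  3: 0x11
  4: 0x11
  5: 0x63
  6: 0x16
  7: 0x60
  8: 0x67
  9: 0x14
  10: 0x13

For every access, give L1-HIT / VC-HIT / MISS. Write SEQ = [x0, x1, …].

0: 0x61 (blk 12, set 0) → MISS  vc=[]
1: 0x13 (blk 2, set 0) → MISS  vc=[12]
2: 0x15 (blk 2, set 0) → L1-HIT  vc=[12]
3: 0x11 (blk 2, set 0) → L1-HIT  vc=[12]
4: 0x11 (blk 2, set 0) → L1-HIT  vc=[12]
5: 0x63 (blk 12, set 0) → VC-HIT  vc=[2]
6: 0x16 (blk 2, set 0) → VC-HIT  vc=[12]
7: 0x60 (blk 12, set 0) → VC-HIT  vc=[2]
8: 0x67 (blk 12, set 0) → L1-HIT  vc=[2]
9: 0x14 (blk 2, set 0) → VC-HIT  vc=[12]
10: 0x13 (blk 2, set 0) → L1-HIT  vc=[12]

SEQ = [MISS, MISS, L1-HIT, L1-HIT, L1-HIT, VC-HIT, VC-HIT, VC-HIT, L1-HIT, VC-HIT, L1-HIT]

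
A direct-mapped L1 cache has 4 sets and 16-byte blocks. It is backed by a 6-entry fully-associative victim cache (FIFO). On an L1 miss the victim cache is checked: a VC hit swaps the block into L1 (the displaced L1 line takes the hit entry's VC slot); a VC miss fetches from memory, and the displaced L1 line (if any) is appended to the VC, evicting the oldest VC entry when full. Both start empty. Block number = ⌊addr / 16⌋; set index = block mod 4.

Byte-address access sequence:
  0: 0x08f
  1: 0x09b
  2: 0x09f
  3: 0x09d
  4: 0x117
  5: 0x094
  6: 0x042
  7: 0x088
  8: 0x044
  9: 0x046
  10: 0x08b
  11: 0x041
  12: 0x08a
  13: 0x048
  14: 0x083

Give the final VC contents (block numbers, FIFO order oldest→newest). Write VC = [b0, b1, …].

VC = [17, 4]

#0 0x8f→b8/s0 MISS; vc=[]
#1 0x9b→b9/s1 MISS; vc=[]
#2 0x9f→b9/s1 L1-HIT; vc=[]
#3 0x9d→b9/s1 L1-HIT; vc=[]
#4 0x117→b17/s1 MISS; vc=[9]
#5 0x94→b9/s1 VC-HIT; vc=[17]
#6 0x42→b4/s0 MISS; vc=[17,8]
#7 0x88→b8/s0 VC-HIT; vc=[17,4]
#8 0x44→b4/s0 VC-HIT; vc=[17,8]
#9 0x46→b4/s0 L1-HIT; vc=[17,8]
#10 0x8b→b8/s0 VC-HIT; vc=[17,4]
#11 0x41→b4/s0 VC-HIT; vc=[17,8]
#12 0x8a→b8/s0 VC-HIT; vc=[17,4]
#13 0x48→b4/s0 VC-HIT; vc=[17,8]
#14 0x83→b8/s0 VC-HIT; vc=[17,4]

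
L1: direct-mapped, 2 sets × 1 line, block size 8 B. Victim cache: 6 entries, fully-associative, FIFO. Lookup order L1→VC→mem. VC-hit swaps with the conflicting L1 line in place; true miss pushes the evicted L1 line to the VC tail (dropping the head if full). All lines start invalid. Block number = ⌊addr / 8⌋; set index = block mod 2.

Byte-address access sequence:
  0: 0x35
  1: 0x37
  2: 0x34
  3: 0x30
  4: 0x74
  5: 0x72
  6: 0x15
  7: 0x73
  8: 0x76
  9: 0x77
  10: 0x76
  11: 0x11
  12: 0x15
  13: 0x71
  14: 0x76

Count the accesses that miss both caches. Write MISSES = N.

#0 0x35→b6/s0 MISS; vc=[]
#1 0x37→b6/s0 L1-HIT; vc=[]
#2 0x34→b6/s0 L1-HIT; vc=[]
#3 0x30→b6/s0 L1-HIT; vc=[]
#4 0x74→b14/s0 MISS; vc=[6]
#5 0x72→b14/s0 L1-HIT; vc=[6]
#6 0x15→b2/s0 MISS; vc=[6,14]
#7 0x73→b14/s0 VC-HIT; vc=[6,2]
#8 0x76→b14/s0 L1-HIT; vc=[6,2]
#9 0x77→b14/s0 L1-HIT; vc=[6,2]
#10 0x76→b14/s0 L1-HIT; vc=[6,2]
#11 0x11→b2/s0 VC-HIT; vc=[6,14]
#12 0x15→b2/s0 L1-HIT; vc=[6,14]
#13 0x71→b14/s0 VC-HIT; vc=[6,2]
#14 0x76→b14/s0 L1-HIT; vc=[6,2]

MISSES = 3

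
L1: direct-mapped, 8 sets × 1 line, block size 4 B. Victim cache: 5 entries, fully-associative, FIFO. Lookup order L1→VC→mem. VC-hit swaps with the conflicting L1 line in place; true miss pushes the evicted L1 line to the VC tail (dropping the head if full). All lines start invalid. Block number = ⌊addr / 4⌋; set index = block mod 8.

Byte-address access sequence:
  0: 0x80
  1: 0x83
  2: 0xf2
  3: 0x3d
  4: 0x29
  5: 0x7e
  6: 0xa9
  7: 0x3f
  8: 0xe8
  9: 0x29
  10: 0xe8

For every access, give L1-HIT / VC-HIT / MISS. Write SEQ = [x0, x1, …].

SEQ = [MISS, L1-HIT, MISS, MISS, MISS, MISS, MISS, VC-HIT, MISS, VC-HIT, VC-HIT]

#0 0x80→b32/s0 MISS; vc=[]
#1 0x83→b32/s0 L1-HIT; vc=[]
#2 0xf2→b60/s4 MISS; vc=[]
#3 0x3d→b15/s7 MISS; vc=[]
#4 0x29→b10/s2 MISS; vc=[]
#5 0x7e→b31/s7 MISS; vc=[15]
#6 0xa9→b42/s2 MISS; vc=[15,10]
#7 0x3f→b15/s7 VC-HIT; vc=[31,10]
#8 0xe8→b58/s2 MISS; vc=[31,10,42]
#9 0x29→b10/s2 VC-HIT; vc=[31,58,42]
#10 0xe8→b58/s2 VC-HIT; vc=[31,10,42]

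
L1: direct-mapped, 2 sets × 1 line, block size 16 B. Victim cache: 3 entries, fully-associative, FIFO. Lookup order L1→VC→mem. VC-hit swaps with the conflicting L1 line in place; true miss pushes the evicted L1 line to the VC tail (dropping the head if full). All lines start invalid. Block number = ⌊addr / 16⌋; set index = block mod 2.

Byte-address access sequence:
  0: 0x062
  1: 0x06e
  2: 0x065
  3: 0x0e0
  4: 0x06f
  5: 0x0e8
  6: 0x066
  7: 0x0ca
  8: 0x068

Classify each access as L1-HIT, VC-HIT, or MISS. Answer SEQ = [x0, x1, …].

#0 0x62→b6/s0 MISS; vc=[]
#1 0x6e→b6/s0 L1-HIT; vc=[]
#2 0x65→b6/s0 L1-HIT; vc=[]
#3 0xe0→b14/s0 MISS; vc=[6]
#4 0x6f→b6/s0 VC-HIT; vc=[14]
#5 0xe8→b14/s0 VC-HIT; vc=[6]
#6 0x66→b6/s0 VC-HIT; vc=[14]
#7 0xca→b12/s0 MISS; vc=[14,6]
#8 0x68→b6/s0 VC-HIT; vc=[14,12]

SEQ = [MISS, L1-HIT, L1-HIT, MISS, VC-HIT, VC-HIT, VC-HIT, MISS, VC-HIT]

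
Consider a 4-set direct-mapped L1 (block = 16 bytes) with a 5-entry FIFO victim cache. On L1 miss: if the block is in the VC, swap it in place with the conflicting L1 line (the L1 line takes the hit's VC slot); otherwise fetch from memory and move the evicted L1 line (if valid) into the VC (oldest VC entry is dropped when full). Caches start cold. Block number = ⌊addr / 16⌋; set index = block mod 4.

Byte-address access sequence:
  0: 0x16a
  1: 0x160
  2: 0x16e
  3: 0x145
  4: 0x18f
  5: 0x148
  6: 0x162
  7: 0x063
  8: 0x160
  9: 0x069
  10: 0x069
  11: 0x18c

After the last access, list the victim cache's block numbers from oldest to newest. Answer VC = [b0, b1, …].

0: 0x16a (blk 22, set 2) → MISS  vc=[]
1: 0x160 (blk 22, set 2) → L1-HIT  vc=[]
2: 0x16e (blk 22, set 2) → L1-HIT  vc=[]
3: 0x145 (blk 20, set 0) → MISS  vc=[]
4: 0x18f (blk 24, set 0) → MISS  vc=[20]
5: 0x148 (blk 20, set 0) → VC-HIT  vc=[24]
6: 0x162 (blk 22, set 2) → L1-HIT  vc=[24]
7: 0x63 (blk 6, set 2) → MISS  vc=[24, 22]
8: 0x160 (blk 22, set 2) → VC-HIT  vc=[24, 6]
9: 0x69 (blk 6, set 2) → VC-HIT  vc=[24, 22]
10: 0x69 (blk 6, set 2) → L1-HIT  vc=[24, 22]
11: 0x18c (blk 24, set 0) → VC-HIT  vc=[20, 22]

VC = [20, 22]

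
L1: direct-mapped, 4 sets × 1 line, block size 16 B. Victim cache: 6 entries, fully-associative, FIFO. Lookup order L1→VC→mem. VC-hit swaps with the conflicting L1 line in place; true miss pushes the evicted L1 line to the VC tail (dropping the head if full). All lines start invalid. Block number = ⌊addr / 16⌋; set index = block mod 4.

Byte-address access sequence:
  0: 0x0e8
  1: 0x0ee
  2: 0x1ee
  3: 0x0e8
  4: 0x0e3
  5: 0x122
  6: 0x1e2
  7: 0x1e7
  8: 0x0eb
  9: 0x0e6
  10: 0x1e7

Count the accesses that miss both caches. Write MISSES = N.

0: 0xe8 (blk 14, set 2) → MISS  vc=[]
1: 0xee (blk 14, set 2) → L1-HIT  vc=[]
2: 0x1ee (blk 30, set 2) → MISS  vc=[14]
3: 0xe8 (blk 14, set 2) → VC-HIT  vc=[30]
4: 0xe3 (blk 14, set 2) → L1-HIT  vc=[30]
5: 0x122 (blk 18, set 2) → MISS  vc=[30, 14]
6: 0x1e2 (blk 30, set 2) → VC-HIT  vc=[18, 14]
7: 0x1e7 (blk 30, set 2) → L1-HIT  vc=[18, 14]
8: 0xeb (blk 14, set 2) → VC-HIT  vc=[18, 30]
9: 0xe6 (blk 14, set 2) → L1-HIT  vc=[18, 30]
10: 0x1e7 (blk 30, set 2) → VC-HIT  vc=[18, 14]

MISSES = 3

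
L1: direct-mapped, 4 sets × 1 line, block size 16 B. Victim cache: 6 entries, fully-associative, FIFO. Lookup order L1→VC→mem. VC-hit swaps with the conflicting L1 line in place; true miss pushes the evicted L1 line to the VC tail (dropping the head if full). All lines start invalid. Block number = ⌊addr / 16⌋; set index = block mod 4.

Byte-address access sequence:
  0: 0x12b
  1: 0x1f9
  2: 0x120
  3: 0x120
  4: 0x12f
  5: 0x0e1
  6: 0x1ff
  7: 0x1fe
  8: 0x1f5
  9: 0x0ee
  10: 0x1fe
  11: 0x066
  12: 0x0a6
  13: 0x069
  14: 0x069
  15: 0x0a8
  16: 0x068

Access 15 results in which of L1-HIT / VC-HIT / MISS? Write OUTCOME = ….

OUTCOME = VC-HIT

#0 0x12b→b18/s2 MISS; vc=[]
#1 0x1f9→b31/s3 MISS; vc=[]
#2 0x120→b18/s2 L1-HIT; vc=[]
#3 0x120→b18/s2 L1-HIT; vc=[]
#4 0x12f→b18/s2 L1-HIT; vc=[]
#5 0xe1→b14/s2 MISS; vc=[18]
#6 0x1ff→b31/s3 L1-HIT; vc=[18]
#7 0x1fe→b31/s3 L1-HIT; vc=[18]
#8 0x1f5→b31/s3 L1-HIT; vc=[18]
#9 0xee→b14/s2 L1-HIT; vc=[18]
#10 0x1fe→b31/s3 L1-HIT; vc=[18]
#11 0x66→b6/s2 MISS; vc=[18,14]
#12 0xa6→b10/s2 MISS; vc=[18,14,6]
#13 0x69→b6/s2 VC-HIT; vc=[18,14,10]
#14 0x69→b6/s2 L1-HIT; vc=[18,14,10]
#15 0xa8→b10/s2 VC-HIT; vc=[18,14,6]
#16 0x68→b6/s2 VC-HIT; vc=[18,14,10]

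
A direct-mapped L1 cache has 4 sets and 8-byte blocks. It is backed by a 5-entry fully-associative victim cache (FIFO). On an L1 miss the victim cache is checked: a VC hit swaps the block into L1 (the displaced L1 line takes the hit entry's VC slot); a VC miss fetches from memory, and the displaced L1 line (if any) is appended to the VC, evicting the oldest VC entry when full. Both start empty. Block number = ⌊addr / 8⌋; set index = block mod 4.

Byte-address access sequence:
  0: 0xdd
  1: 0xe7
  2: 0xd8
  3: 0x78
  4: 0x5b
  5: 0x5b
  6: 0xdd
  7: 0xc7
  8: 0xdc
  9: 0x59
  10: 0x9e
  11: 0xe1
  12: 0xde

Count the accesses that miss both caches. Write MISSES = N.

MISSES = 6

0: 0xdd (blk 27, set 3) → MISS  vc=[]
1: 0xe7 (blk 28, set 0) → MISS  vc=[]
2: 0xd8 (blk 27, set 3) → L1-HIT  vc=[]
3: 0x78 (blk 15, set 3) → MISS  vc=[27]
4: 0x5b (blk 11, set 3) → MISS  vc=[27, 15]
5: 0x5b (blk 11, set 3) → L1-HIT  vc=[27, 15]
6: 0xdd (blk 27, set 3) → VC-HIT  vc=[11, 15]
7: 0xc7 (blk 24, set 0) → MISS  vc=[11, 15, 28]
8: 0xdc (blk 27, set 3) → L1-HIT  vc=[11, 15, 28]
9: 0x59 (blk 11, set 3) → VC-HIT  vc=[27, 15, 28]
10: 0x9e (blk 19, set 3) → MISS  vc=[27, 15, 28, 11]
11: 0xe1 (blk 28, set 0) → VC-HIT  vc=[27, 15, 24, 11]
12: 0xde (blk 27, set 3) → VC-HIT  vc=[19, 15, 24, 11]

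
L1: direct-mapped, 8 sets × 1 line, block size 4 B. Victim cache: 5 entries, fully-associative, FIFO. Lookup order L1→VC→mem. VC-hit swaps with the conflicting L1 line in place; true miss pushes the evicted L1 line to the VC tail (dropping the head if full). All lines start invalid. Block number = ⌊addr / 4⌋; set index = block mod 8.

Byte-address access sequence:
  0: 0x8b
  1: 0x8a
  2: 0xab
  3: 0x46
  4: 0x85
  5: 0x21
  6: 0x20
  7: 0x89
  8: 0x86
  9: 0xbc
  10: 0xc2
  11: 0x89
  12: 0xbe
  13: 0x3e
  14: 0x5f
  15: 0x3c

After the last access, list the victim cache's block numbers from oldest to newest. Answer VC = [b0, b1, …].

0: 0x8b (blk 34, set 2) → MISS  vc=[]
1: 0x8a (blk 34, set 2) → L1-HIT  vc=[]
2: 0xab (blk 42, set 2) → MISS  vc=[34]
3: 0x46 (blk 17, set 1) → MISS  vc=[34]
4: 0x85 (blk 33, set 1) → MISS  vc=[34, 17]
5: 0x21 (blk 8, set 0) → MISS  vc=[34, 17]
6: 0x20 (blk 8, set 0) → L1-HIT  vc=[34, 17]
7: 0x89 (blk 34, set 2) → VC-HIT  vc=[42, 17]
8: 0x86 (blk 33, set 1) → L1-HIT  vc=[42, 17]
9: 0xbc (blk 47, set 7) → MISS  vc=[42, 17]
10: 0xc2 (blk 48, set 0) → MISS  vc=[42, 17, 8]
11: 0x89 (blk 34, set 2) → L1-HIT  vc=[42, 17, 8]
12: 0xbe (blk 47, set 7) → L1-HIT  vc=[42, 17, 8]
13: 0x3e (blk 15, set 7) → MISS  vc=[42, 17, 8, 47]
14: 0x5f (blk 23, set 7) → MISS  vc=[42, 17, 8, 47, 15]
15: 0x3c (blk 15, set 7) → VC-HIT  vc=[42, 17, 8, 47, 23]

VC = [42, 17, 8, 47, 23]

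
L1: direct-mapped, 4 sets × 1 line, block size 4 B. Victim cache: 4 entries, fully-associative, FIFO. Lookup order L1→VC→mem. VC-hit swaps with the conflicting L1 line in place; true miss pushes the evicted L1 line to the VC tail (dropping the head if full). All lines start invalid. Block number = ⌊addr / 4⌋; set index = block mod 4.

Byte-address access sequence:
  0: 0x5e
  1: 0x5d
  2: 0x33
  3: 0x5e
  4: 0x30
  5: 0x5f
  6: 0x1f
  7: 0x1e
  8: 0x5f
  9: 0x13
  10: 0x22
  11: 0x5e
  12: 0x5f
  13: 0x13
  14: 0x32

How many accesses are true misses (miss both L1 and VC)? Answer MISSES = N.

MISSES = 5

  [0] addr=0x5e blk=23 s=3: MISS | VC []
  [1] addr=0x5d blk=23 s=3: L1-HIT | VC []
  [2] addr=0x33 blk=12 s=0: MISS | VC []
  [3] addr=0x5e blk=23 s=3: L1-HIT | VC []
  [4] addr=0x30 blk=12 s=0: L1-HIT | VC []
  [5] addr=0x5f blk=23 s=3: L1-HIT | VC []
  [6] addr=0x1f blk=7 s=3: MISS | VC [23]
  [7] addr=0x1e blk=7 s=3: L1-HIT | VC [23]
  [8] addr=0x5f blk=23 s=3: VC-HIT | VC [7]
  [9] addr=0x13 blk=4 s=0: MISS | VC [7, 12]
  [10] addr=0x22 blk=8 s=0: MISS | VC [7, 12, 4]
  [11] addr=0x5e blk=23 s=3: L1-HIT | VC [7, 12, 4]
  [12] addr=0x5f blk=23 s=3: L1-HIT | VC [7, 12, 4]
  [13] addr=0x13 blk=4 s=0: VC-HIT | VC [7, 12, 8]
  [14] addr=0x32 blk=12 s=0: VC-HIT | VC [7, 4, 8]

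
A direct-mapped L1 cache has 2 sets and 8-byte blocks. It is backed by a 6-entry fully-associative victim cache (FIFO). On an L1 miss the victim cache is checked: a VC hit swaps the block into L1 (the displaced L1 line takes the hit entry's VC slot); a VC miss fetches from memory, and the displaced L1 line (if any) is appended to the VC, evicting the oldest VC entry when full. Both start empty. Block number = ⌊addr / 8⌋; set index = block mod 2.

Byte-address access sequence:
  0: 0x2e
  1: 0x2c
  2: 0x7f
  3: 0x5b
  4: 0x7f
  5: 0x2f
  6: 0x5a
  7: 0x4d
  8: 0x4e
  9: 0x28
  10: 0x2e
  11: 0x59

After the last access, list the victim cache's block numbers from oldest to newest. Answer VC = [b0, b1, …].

VC = [15, 9, 5]

0: 0x2e (blk 5, set 1) → MISS  vc=[]
1: 0x2c (blk 5, set 1) → L1-HIT  vc=[]
2: 0x7f (blk 15, set 1) → MISS  vc=[5]
3: 0x5b (blk 11, set 1) → MISS  vc=[5, 15]
4: 0x7f (blk 15, set 1) → VC-HIT  vc=[5, 11]
5: 0x2f (blk 5, set 1) → VC-HIT  vc=[15, 11]
6: 0x5a (blk 11, set 1) → VC-HIT  vc=[15, 5]
7: 0x4d (blk 9, set 1) → MISS  vc=[15, 5, 11]
8: 0x4e (blk 9, set 1) → L1-HIT  vc=[15, 5, 11]
9: 0x28 (blk 5, set 1) → VC-HIT  vc=[15, 9, 11]
10: 0x2e (blk 5, set 1) → L1-HIT  vc=[15, 9, 11]
11: 0x59 (blk 11, set 1) → VC-HIT  vc=[15, 9, 5]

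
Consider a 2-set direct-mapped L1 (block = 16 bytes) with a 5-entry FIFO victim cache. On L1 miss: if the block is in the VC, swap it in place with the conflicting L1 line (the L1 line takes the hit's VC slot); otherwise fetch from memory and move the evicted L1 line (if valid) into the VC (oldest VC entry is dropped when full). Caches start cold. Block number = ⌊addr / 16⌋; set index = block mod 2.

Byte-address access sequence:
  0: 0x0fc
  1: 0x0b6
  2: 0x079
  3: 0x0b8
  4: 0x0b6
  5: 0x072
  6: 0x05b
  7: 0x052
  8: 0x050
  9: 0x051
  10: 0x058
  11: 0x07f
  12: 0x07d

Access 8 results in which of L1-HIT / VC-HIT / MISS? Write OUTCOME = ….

OUTCOME = L1-HIT

  [0] addr=0xfc blk=15 s=1: MISS | VC []
  [1] addr=0xb6 blk=11 s=1: MISS | VC [15]
  [2] addr=0x79 blk=7 s=1: MISS | VC [15, 11]
  [3] addr=0xb8 blk=11 s=1: VC-HIT | VC [15, 7]
  [4] addr=0xb6 blk=11 s=1: L1-HIT | VC [15, 7]
  [5] addr=0x72 blk=7 s=1: VC-HIT | VC [15, 11]
  [6] addr=0x5b blk=5 s=1: MISS | VC [15, 11, 7]
  [7] addr=0x52 blk=5 s=1: L1-HIT | VC [15, 11, 7]
  [8] addr=0x50 blk=5 s=1: L1-HIT | VC [15, 11, 7]
  [9] addr=0x51 blk=5 s=1: L1-HIT | VC [15, 11, 7]
  [10] addr=0x58 blk=5 s=1: L1-HIT | VC [15, 11, 7]
  [11] addr=0x7f blk=7 s=1: VC-HIT | VC [15, 11, 5]
  [12] addr=0x7d blk=7 s=1: L1-HIT | VC [15, 11, 5]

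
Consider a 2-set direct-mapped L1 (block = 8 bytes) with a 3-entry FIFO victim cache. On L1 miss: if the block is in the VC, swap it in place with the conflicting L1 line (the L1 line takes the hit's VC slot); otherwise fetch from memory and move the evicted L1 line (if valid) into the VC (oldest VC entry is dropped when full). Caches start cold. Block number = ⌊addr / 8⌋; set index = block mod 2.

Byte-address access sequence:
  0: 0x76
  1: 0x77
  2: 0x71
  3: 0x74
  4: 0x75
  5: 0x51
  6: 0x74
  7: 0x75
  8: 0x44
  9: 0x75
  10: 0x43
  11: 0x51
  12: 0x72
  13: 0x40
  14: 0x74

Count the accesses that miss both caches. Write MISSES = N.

MISSES = 3

  [0] addr=0x76 blk=14 s=0: MISS | VC []
  [1] addr=0x77 blk=14 s=0: L1-HIT | VC []
  [2] addr=0x71 blk=14 s=0: L1-HIT | VC []
  [3] addr=0x74 blk=14 s=0: L1-HIT | VC []
  [4] addr=0x75 blk=14 s=0: L1-HIT | VC []
  [5] addr=0x51 blk=10 s=0: MISS | VC [14]
  [6] addr=0x74 blk=14 s=0: VC-HIT | VC [10]
  [7] addr=0x75 blk=14 s=0: L1-HIT | VC [10]
  [8] addr=0x44 blk=8 s=0: MISS | VC [10, 14]
  [9] addr=0x75 blk=14 s=0: VC-HIT | VC [10, 8]
  [10] addr=0x43 blk=8 s=0: VC-HIT | VC [10, 14]
  [11] addr=0x51 blk=10 s=0: VC-HIT | VC [8, 14]
  [12] addr=0x72 blk=14 s=0: VC-HIT | VC [8, 10]
  [13] addr=0x40 blk=8 s=0: VC-HIT | VC [14, 10]
  [14] addr=0x74 blk=14 s=0: VC-HIT | VC [8, 10]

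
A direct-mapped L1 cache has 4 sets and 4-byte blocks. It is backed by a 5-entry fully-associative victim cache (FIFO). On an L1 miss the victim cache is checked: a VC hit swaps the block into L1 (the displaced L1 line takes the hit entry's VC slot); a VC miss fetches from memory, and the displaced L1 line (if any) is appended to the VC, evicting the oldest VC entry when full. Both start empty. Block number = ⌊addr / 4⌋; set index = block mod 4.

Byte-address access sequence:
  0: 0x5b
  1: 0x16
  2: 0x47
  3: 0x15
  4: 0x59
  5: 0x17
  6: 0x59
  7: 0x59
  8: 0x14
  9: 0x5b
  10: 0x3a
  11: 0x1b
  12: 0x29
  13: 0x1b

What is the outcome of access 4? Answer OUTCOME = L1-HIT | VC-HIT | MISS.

OUTCOME = L1-HIT

  [0] addr=0x5b blk=22 s=2: MISS | VC []
  [1] addr=0x16 blk=5 s=1: MISS | VC []
  [2] addr=0x47 blk=17 s=1: MISS | VC [5]
  [3] addr=0x15 blk=5 s=1: VC-HIT | VC [17]
  [4] addr=0x59 blk=22 s=2: L1-HIT | VC [17]
  [5] addr=0x17 blk=5 s=1: L1-HIT | VC [17]
  [6] addr=0x59 blk=22 s=2: L1-HIT | VC [17]
  [7] addr=0x59 blk=22 s=2: L1-HIT | VC [17]
  [8] addr=0x14 blk=5 s=1: L1-HIT | VC [17]
  [9] addr=0x5b blk=22 s=2: L1-HIT | VC [17]
  [10] addr=0x3a blk=14 s=2: MISS | VC [17, 22]
  [11] addr=0x1b blk=6 s=2: MISS | VC [17, 22, 14]
  [12] addr=0x29 blk=10 s=2: MISS | VC [17, 22, 14, 6]
  [13] addr=0x1b blk=6 s=2: VC-HIT | VC [17, 22, 14, 10]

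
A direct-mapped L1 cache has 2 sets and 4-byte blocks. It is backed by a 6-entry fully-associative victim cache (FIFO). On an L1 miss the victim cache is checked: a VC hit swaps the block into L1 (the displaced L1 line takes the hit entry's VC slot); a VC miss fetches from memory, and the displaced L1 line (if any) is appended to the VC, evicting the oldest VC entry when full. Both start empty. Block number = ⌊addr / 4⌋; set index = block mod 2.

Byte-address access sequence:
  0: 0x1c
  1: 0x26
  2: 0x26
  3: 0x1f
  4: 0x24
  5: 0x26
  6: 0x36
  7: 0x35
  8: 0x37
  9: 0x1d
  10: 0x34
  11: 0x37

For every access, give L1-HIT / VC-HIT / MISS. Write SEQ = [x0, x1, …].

  [0] addr=0x1c blk=7 s=1: MISS | VC []
  [1] addr=0x26 blk=9 s=1: MISS | VC [7]
  [2] addr=0x26 blk=9 s=1: L1-HIT | VC [7]
  [3] addr=0x1f blk=7 s=1: VC-HIT | VC [9]
  [4] addr=0x24 blk=9 s=1: VC-HIT | VC [7]
  [5] addr=0x26 blk=9 s=1: L1-HIT | VC [7]
  [6] addr=0x36 blk=13 s=1: MISS | VC [7, 9]
  [7] addr=0x35 blk=13 s=1: L1-HIT | VC [7, 9]
  [8] addr=0x37 blk=13 s=1: L1-HIT | VC [7, 9]
  [9] addr=0x1d blk=7 s=1: VC-HIT | VC [13, 9]
  [10] addr=0x34 blk=13 s=1: VC-HIT | VC [7, 9]
  [11] addr=0x37 blk=13 s=1: L1-HIT | VC [7, 9]

SEQ = [MISS, MISS, L1-HIT, VC-HIT, VC-HIT, L1-HIT, MISS, L1-HIT, L1-HIT, VC-HIT, VC-HIT, L1-HIT]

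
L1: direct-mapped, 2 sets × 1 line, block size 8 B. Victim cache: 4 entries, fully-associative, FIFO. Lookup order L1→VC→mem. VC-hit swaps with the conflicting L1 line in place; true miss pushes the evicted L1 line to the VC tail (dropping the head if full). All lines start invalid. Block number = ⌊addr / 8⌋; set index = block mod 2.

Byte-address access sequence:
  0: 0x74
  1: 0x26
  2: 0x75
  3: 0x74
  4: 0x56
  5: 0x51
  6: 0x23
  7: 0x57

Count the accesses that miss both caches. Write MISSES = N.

MISSES = 3

0: 0x74 (blk 14, set 0) → MISS  vc=[]
1: 0x26 (blk 4, set 0) → MISS  vc=[14]
2: 0x75 (blk 14, set 0) → VC-HIT  vc=[4]
3: 0x74 (blk 14, set 0) → L1-HIT  vc=[4]
4: 0x56 (blk 10, set 0) → MISS  vc=[4, 14]
5: 0x51 (blk 10, set 0) → L1-HIT  vc=[4, 14]
6: 0x23 (blk 4, set 0) → VC-HIT  vc=[10, 14]
7: 0x57 (blk 10, set 0) → VC-HIT  vc=[4, 14]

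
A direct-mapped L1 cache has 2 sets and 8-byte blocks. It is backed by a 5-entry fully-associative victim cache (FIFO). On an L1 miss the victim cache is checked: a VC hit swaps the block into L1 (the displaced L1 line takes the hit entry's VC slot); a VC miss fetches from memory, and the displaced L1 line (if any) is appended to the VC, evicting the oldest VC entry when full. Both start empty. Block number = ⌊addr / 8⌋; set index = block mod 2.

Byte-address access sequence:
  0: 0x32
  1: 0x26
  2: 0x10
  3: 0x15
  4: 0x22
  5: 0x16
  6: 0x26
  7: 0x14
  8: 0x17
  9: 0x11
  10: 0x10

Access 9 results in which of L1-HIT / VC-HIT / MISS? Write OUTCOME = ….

  [0] addr=0x32 blk=6 s=0: MISS | VC []
  [1] addr=0x26 blk=4 s=0: MISS | VC [6]
  [2] addr=0x10 blk=2 s=0: MISS | VC [6, 4]
  [3] addr=0x15 blk=2 s=0: L1-HIT | VC [6, 4]
  [4] addr=0x22 blk=4 s=0: VC-HIT | VC [6, 2]
  [5] addr=0x16 blk=2 s=0: VC-HIT | VC [6, 4]
  [6] addr=0x26 blk=4 s=0: VC-HIT | VC [6, 2]
  [7] addr=0x14 blk=2 s=0: VC-HIT | VC [6, 4]
  [8] addr=0x17 blk=2 s=0: L1-HIT | VC [6, 4]
  [9] addr=0x11 blk=2 s=0: L1-HIT | VC [6, 4]
  [10] addr=0x10 blk=2 s=0: L1-HIT | VC [6, 4]

OUTCOME = L1-HIT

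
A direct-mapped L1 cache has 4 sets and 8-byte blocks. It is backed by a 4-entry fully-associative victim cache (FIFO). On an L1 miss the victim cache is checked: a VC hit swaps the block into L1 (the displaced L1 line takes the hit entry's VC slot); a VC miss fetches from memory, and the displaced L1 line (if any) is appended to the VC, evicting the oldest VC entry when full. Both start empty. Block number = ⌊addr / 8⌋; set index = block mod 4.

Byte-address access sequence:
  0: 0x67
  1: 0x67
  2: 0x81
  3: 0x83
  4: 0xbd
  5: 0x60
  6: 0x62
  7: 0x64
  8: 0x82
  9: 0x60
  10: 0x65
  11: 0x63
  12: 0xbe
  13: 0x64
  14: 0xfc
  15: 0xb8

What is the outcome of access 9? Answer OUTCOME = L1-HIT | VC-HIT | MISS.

#0 0x67→b12/s0 MISS; vc=[]
#1 0x67→b12/s0 L1-HIT; vc=[]
#2 0x81→b16/s0 MISS; vc=[12]
#3 0x83→b16/s0 L1-HIT; vc=[12]
#4 0xbd→b23/s3 MISS; vc=[12]
#5 0x60→b12/s0 VC-HIT; vc=[16]
#6 0x62→b12/s0 L1-HIT; vc=[16]
#7 0x64→b12/s0 L1-HIT; vc=[16]
#8 0x82→b16/s0 VC-HIT; vc=[12]
#9 0x60→b12/s0 VC-HIT; vc=[16]
#10 0x65→b12/s0 L1-HIT; vc=[16]
#11 0x63→b12/s0 L1-HIT; vc=[16]
#12 0xbe→b23/s3 L1-HIT; vc=[16]
#13 0x64→b12/s0 L1-HIT; vc=[16]
#14 0xfc→b31/s3 MISS; vc=[16,23]
#15 0xb8→b23/s3 VC-HIT; vc=[16,31]

OUTCOME = VC-HIT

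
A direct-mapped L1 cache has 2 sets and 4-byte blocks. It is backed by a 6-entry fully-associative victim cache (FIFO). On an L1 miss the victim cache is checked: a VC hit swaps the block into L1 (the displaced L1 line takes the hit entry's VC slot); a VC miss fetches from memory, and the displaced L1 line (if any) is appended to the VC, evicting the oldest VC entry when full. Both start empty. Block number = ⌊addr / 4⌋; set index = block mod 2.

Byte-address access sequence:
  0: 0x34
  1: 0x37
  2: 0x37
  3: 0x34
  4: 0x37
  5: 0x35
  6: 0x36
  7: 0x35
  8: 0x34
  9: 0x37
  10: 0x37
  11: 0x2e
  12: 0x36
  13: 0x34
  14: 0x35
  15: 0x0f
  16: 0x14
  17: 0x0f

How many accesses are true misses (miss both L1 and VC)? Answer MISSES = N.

MISSES = 4

0: 0x34 (blk 13, set 1) → MISS  vc=[]
1: 0x37 (blk 13, set 1) → L1-HIT  vc=[]
2: 0x37 (blk 13, set 1) → L1-HIT  vc=[]
3: 0x34 (blk 13, set 1) → L1-HIT  vc=[]
4: 0x37 (blk 13, set 1) → L1-HIT  vc=[]
5: 0x35 (blk 13, set 1) → L1-HIT  vc=[]
6: 0x36 (blk 13, set 1) → L1-HIT  vc=[]
7: 0x35 (blk 13, set 1) → L1-HIT  vc=[]
8: 0x34 (blk 13, set 1) → L1-HIT  vc=[]
9: 0x37 (blk 13, set 1) → L1-HIT  vc=[]
10: 0x37 (blk 13, set 1) → L1-HIT  vc=[]
11: 0x2e (blk 11, set 1) → MISS  vc=[13]
12: 0x36 (blk 13, set 1) → VC-HIT  vc=[11]
13: 0x34 (blk 13, set 1) → L1-HIT  vc=[11]
14: 0x35 (blk 13, set 1) → L1-HIT  vc=[11]
15: 0xf (blk 3, set 1) → MISS  vc=[11, 13]
16: 0x14 (blk 5, set 1) → MISS  vc=[11, 13, 3]
17: 0xf (blk 3, set 1) → VC-HIT  vc=[11, 13, 5]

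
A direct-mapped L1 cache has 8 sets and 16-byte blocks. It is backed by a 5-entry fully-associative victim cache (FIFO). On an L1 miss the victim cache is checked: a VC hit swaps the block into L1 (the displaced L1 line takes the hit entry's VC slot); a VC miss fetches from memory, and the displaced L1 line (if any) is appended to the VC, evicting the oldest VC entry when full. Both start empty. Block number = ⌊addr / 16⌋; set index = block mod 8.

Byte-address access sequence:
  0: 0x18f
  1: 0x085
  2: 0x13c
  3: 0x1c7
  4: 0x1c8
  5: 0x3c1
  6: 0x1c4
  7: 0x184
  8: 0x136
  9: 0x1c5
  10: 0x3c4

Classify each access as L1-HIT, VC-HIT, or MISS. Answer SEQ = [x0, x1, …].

SEQ = [MISS, MISS, MISS, MISS, L1-HIT, MISS, VC-HIT, VC-HIT, L1-HIT, L1-HIT, VC-HIT]

  [0] addr=0x18f blk=24 s=0: MISS | VC []
  [1] addr=0x85 blk=8 s=0: MISS | VC [24]
  [2] addr=0x13c blk=19 s=3: MISS | VC [24]
  [3] addr=0x1c7 blk=28 s=4: MISS | VC [24]
  [4] addr=0x1c8 blk=28 s=4: L1-HIT | VC [24]
  [5] addr=0x3c1 blk=60 s=4: MISS | VC [24, 28]
  [6] addr=0x1c4 blk=28 s=4: VC-HIT | VC [24, 60]
  [7] addr=0x184 blk=24 s=0: VC-HIT | VC [8, 60]
  [8] addr=0x136 blk=19 s=3: L1-HIT | VC [8, 60]
  [9] addr=0x1c5 blk=28 s=4: L1-HIT | VC [8, 60]
  [10] addr=0x3c4 blk=60 s=4: VC-HIT | VC [8, 28]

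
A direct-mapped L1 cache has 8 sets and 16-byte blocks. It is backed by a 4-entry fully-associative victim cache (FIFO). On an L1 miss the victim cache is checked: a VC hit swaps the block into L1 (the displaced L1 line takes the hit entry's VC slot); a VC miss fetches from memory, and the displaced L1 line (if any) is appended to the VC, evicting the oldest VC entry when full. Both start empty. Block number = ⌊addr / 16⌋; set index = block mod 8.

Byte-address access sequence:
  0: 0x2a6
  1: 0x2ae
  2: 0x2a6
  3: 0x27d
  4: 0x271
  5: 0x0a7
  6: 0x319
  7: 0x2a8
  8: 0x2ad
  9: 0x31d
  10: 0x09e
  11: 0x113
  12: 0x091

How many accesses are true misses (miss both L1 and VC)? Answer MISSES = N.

MISSES = 6

0: 0x2a6 (blk 42, set 2) → MISS  vc=[]
1: 0x2ae (blk 42, set 2) → L1-HIT  vc=[]
2: 0x2a6 (blk 42, set 2) → L1-HIT  vc=[]
3: 0x27d (blk 39, set 7) → MISS  vc=[]
4: 0x271 (blk 39, set 7) → L1-HIT  vc=[]
5: 0xa7 (blk 10, set 2) → MISS  vc=[42]
6: 0x319 (blk 49, set 1) → MISS  vc=[42]
7: 0x2a8 (blk 42, set 2) → VC-HIT  vc=[10]
8: 0x2ad (blk 42, set 2) → L1-HIT  vc=[10]
9: 0x31d (blk 49, set 1) → L1-HIT  vc=[10]
10: 0x9e (blk 9, set 1) → MISS  vc=[10, 49]
11: 0x113 (blk 17, set 1) → MISS  vc=[10, 49, 9]
12: 0x91 (blk 9, set 1) → VC-HIT  vc=[10, 49, 17]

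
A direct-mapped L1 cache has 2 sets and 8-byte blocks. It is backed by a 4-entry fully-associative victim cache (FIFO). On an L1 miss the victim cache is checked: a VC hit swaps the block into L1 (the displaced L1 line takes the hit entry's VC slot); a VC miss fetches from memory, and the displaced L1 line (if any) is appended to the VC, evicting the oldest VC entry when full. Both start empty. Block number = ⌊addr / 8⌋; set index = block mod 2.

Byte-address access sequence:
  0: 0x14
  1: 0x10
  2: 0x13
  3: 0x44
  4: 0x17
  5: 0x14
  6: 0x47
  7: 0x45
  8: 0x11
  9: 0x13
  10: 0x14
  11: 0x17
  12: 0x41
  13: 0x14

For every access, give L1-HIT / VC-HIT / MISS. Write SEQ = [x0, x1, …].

#0 0x14→b2/s0 MISS; vc=[]
#1 0x10→b2/s0 L1-HIT; vc=[]
#2 0x13→b2/s0 L1-HIT; vc=[]
#3 0x44→b8/s0 MISS; vc=[2]
#4 0x17→b2/s0 VC-HIT; vc=[8]
#5 0x14→b2/s0 L1-HIT; vc=[8]
#6 0x47→b8/s0 VC-HIT; vc=[2]
#7 0x45→b8/s0 L1-HIT; vc=[2]
#8 0x11→b2/s0 VC-HIT; vc=[8]
#9 0x13→b2/s0 L1-HIT; vc=[8]
#10 0x14→b2/s0 L1-HIT; vc=[8]
#11 0x17→b2/s0 L1-HIT; vc=[8]
#12 0x41→b8/s0 VC-HIT; vc=[2]
#13 0x14→b2/s0 VC-HIT; vc=[8]

SEQ = [MISS, L1-HIT, L1-HIT, MISS, VC-HIT, L1-HIT, VC-HIT, L1-HIT, VC-HIT, L1-HIT, L1-HIT, L1-HIT, VC-HIT, VC-HIT]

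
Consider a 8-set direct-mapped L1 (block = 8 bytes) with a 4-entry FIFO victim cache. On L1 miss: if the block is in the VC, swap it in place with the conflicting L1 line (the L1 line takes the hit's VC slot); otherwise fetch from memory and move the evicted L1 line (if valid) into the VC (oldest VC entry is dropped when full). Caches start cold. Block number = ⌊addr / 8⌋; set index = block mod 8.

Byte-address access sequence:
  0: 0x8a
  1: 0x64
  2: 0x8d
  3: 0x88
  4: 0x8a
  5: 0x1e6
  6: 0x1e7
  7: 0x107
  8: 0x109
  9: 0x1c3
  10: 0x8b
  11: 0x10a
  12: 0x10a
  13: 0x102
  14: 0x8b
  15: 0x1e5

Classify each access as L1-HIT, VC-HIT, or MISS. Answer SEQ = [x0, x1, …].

#0 0x8a→b17/s1 MISS; vc=[]
#1 0x64→b12/s4 MISS; vc=[]
#2 0x8d→b17/s1 L1-HIT; vc=[]
#3 0x88→b17/s1 L1-HIT; vc=[]
#4 0x8a→b17/s1 L1-HIT; vc=[]
#5 0x1e6→b60/s4 MISS; vc=[12]
#6 0x1e7→b60/s4 L1-HIT; vc=[12]
#7 0x107→b32/s0 MISS; vc=[12]
#8 0x109→b33/s1 MISS; vc=[12,17]
#9 0x1c3→b56/s0 MISS; vc=[12,17,32]
#10 0x8b→b17/s1 VC-HIT; vc=[12,33,32]
#11 0x10a→b33/s1 VC-HIT; vc=[12,17,32]
#12 0x10a→b33/s1 L1-HIT; vc=[12,17,32]
#13 0x102→b32/s0 VC-HIT; vc=[12,17,56]
#14 0x8b→b17/s1 VC-HIT; vc=[12,33,56]
#15 0x1e5→b60/s4 L1-HIT; vc=[12,33,56]

SEQ = [MISS, MISS, L1-HIT, L1-HIT, L1-HIT, MISS, L1-HIT, MISS, MISS, MISS, VC-HIT, VC-HIT, L1-HIT, VC-HIT, VC-HIT, L1-HIT]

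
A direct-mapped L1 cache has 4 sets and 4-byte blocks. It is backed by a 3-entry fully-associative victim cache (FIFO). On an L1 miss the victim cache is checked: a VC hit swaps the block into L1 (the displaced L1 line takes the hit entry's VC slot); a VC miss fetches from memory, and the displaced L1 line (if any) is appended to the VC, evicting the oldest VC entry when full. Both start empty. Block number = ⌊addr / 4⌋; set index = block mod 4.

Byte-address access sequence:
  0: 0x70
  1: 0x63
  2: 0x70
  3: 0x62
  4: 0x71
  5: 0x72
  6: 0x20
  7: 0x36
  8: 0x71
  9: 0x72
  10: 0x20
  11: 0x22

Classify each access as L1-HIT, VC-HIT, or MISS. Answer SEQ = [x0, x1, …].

SEQ = [MISS, MISS, VC-HIT, VC-HIT, VC-HIT, L1-HIT, MISS, MISS, VC-HIT, L1-HIT, VC-HIT, L1-HIT]

  [0] addr=0x70 blk=28 s=0: MISS | VC []
  [1] addr=0x63 blk=24 s=0: MISS | VC [28]
  [2] addr=0x70 blk=28 s=0: VC-HIT | VC [24]
  [3] addr=0x62 blk=24 s=0: VC-HIT | VC [28]
  [4] addr=0x71 blk=28 s=0: VC-HIT | VC [24]
  [5] addr=0x72 blk=28 s=0: L1-HIT | VC [24]
  [6] addr=0x20 blk=8 s=0: MISS | VC [24, 28]
  [7] addr=0x36 blk=13 s=1: MISS | VC [24, 28]
  [8] addr=0x71 blk=28 s=0: VC-HIT | VC [24, 8]
  [9] addr=0x72 blk=28 s=0: L1-HIT | VC [24, 8]
  [10] addr=0x20 blk=8 s=0: VC-HIT | VC [24, 28]
  [11] addr=0x22 blk=8 s=0: L1-HIT | VC [24, 28]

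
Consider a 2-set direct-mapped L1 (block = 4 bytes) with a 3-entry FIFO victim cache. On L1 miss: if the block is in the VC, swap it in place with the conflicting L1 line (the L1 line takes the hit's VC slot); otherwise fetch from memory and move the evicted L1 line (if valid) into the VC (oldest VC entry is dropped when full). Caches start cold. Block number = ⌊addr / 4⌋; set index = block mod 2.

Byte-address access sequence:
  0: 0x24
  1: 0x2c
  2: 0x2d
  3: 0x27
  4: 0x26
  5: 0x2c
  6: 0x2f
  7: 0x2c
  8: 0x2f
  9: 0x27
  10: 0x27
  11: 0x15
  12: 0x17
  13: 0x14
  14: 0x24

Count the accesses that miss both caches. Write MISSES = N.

  [0] addr=0x24 blk=9 s=1: MISS | VC []
  [1] addr=0x2c blk=11 s=1: MISS | VC [9]
  [2] addr=0x2d blk=11 s=1: L1-HIT | VC [9]
  [3] addr=0x27 blk=9 s=1: VC-HIT | VC [11]
  [4] addr=0x26 blk=9 s=1: L1-HIT | VC [11]
  [5] addr=0x2c blk=11 s=1: VC-HIT | VC [9]
  [6] addr=0x2f blk=11 s=1: L1-HIT | VC [9]
  [7] addr=0x2c blk=11 s=1: L1-HIT | VC [9]
  [8] addr=0x2f blk=11 s=1: L1-HIT | VC [9]
  [9] addr=0x27 blk=9 s=1: VC-HIT | VC [11]
  [10] addr=0x27 blk=9 s=1: L1-HIT | VC [11]
  [11] addr=0x15 blk=5 s=1: MISS | VC [11, 9]
  [12] addr=0x17 blk=5 s=1: L1-HIT | VC [11, 9]
  [13] addr=0x14 blk=5 s=1: L1-HIT | VC [11, 9]
  [14] addr=0x24 blk=9 s=1: VC-HIT | VC [11, 5]

MISSES = 3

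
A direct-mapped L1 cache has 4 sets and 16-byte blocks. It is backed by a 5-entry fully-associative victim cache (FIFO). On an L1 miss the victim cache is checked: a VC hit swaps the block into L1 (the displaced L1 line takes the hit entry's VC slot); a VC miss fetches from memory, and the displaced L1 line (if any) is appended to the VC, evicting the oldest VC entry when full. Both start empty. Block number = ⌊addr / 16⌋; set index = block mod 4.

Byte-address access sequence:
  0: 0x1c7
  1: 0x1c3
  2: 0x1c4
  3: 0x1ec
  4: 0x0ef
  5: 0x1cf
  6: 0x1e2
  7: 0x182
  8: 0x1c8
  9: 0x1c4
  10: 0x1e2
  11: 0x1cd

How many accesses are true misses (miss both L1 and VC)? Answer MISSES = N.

MISSES = 4

  [0] addr=0x1c7 blk=28 s=0: MISS | VC []
  [1] addr=0x1c3 blk=28 s=0: L1-HIT | VC []
  [2] addr=0x1c4 blk=28 s=0: L1-HIT | VC []
  [3] addr=0x1ec blk=30 s=2: MISS | VC []
  [4] addr=0xef blk=14 s=2: MISS | VC [30]
  [5] addr=0x1cf blk=28 s=0: L1-HIT | VC [30]
  [6] addr=0x1e2 blk=30 s=2: VC-HIT | VC [14]
  [7] addr=0x182 blk=24 s=0: MISS | VC [14, 28]
  [8] addr=0x1c8 blk=28 s=0: VC-HIT | VC [14, 24]
  [9] addr=0x1c4 blk=28 s=0: L1-HIT | VC [14, 24]
  [10] addr=0x1e2 blk=30 s=2: L1-HIT | VC [14, 24]
  [11] addr=0x1cd blk=28 s=0: L1-HIT | VC [14, 24]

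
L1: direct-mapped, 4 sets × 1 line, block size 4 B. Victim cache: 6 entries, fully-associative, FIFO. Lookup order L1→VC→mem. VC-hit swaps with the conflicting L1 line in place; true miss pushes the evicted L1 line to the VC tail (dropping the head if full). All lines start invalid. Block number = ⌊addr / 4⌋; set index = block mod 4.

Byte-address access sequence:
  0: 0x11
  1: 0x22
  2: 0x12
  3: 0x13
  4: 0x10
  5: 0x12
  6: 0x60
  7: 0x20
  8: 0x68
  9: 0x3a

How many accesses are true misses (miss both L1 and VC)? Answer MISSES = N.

MISSES = 5

#0 0x11→b4/s0 MISS; vc=[]
#1 0x22→b8/s0 MISS; vc=[4]
#2 0x12→b4/s0 VC-HIT; vc=[8]
#3 0x13→b4/s0 L1-HIT; vc=[8]
#4 0x10→b4/s0 L1-HIT; vc=[8]
#5 0x12→b4/s0 L1-HIT; vc=[8]
#6 0x60→b24/s0 MISS; vc=[8,4]
#7 0x20→b8/s0 VC-HIT; vc=[24,4]
#8 0x68→b26/s2 MISS; vc=[24,4]
#9 0x3a→b14/s2 MISS; vc=[24,4,26]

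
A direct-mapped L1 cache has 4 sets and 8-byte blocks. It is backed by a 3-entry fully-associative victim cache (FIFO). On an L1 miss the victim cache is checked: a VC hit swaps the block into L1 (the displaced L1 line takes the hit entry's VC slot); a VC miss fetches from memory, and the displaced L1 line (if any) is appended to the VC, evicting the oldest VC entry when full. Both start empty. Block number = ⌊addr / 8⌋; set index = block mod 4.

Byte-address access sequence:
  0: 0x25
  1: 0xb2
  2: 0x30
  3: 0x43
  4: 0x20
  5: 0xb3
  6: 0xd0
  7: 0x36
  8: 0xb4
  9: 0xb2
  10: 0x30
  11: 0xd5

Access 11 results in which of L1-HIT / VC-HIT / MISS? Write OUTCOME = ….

OUTCOME = VC-HIT

#0 0x25→b4/s0 MISS; vc=[]
#1 0xb2→b22/s2 MISS; vc=[]
#2 0x30→b6/s2 MISS; vc=[22]
#3 0x43→b8/s0 MISS; vc=[22,4]
#4 0x20→b4/s0 VC-HIT; vc=[22,8]
#5 0xb3→b22/s2 VC-HIT; vc=[6,8]
#6 0xd0→b26/s2 MISS; vc=[6,8,22]
#7 0x36→b6/s2 VC-HIT; vc=[26,8,22]
#8 0xb4→b22/s2 VC-HIT; vc=[26,8,6]
#9 0xb2→b22/s2 L1-HIT; vc=[26,8,6]
#10 0x30→b6/s2 VC-HIT; vc=[26,8,22]
#11 0xd5→b26/s2 VC-HIT; vc=[6,8,22]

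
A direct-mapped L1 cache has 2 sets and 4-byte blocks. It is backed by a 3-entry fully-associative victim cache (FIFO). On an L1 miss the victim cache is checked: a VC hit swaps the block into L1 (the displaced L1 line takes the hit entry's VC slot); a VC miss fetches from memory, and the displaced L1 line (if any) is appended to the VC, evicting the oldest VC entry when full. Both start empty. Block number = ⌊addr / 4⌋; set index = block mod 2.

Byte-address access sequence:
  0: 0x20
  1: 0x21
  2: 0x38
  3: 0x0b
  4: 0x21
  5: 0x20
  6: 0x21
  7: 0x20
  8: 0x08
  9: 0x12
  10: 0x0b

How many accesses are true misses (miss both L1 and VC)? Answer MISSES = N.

#0 0x20→b8/s0 MISS; vc=[]
#1 0x21→b8/s0 L1-HIT; vc=[]
#2 0x38→b14/s0 MISS; vc=[8]
#3 0xb→b2/s0 MISS; vc=[8,14]
#4 0x21→b8/s0 VC-HIT; vc=[2,14]
#5 0x20→b8/s0 L1-HIT; vc=[2,14]
#6 0x21→b8/s0 L1-HIT; vc=[2,14]
#7 0x20→b8/s0 L1-HIT; vc=[2,14]
#8 0x8→b2/s0 VC-HIT; vc=[8,14]
#9 0x12→b4/s0 MISS; vc=[8,14,2]
#10 0xb→b2/s0 VC-HIT; vc=[8,14,4]

MISSES = 4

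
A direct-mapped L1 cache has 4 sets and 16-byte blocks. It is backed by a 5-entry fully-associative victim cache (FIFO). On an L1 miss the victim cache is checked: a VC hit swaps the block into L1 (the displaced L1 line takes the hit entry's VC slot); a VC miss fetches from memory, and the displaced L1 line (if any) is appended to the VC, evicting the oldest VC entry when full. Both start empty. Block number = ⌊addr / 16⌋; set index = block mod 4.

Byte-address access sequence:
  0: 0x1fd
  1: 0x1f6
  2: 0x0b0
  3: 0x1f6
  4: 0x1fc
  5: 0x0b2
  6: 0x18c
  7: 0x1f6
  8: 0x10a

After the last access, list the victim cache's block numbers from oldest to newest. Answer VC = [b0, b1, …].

VC = [11, 24]

#0 0x1fd→b31/s3 MISS; vc=[]
#1 0x1f6→b31/s3 L1-HIT; vc=[]
#2 0xb0→b11/s3 MISS; vc=[31]
#3 0x1f6→b31/s3 VC-HIT; vc=[11]
#4 0x1fc→b31/s3 L1-HIT; vc=[11]
#5 0xb2→b11/s3 VC-HIT; vc=[31]
#6 0x18c→b24/s0 MISS; vc=[31]
#7 0x1f6→b31/s3 VC-HIT; vc=[11]
#8 0x10a→b16/s0 MISS; vc=[11,24]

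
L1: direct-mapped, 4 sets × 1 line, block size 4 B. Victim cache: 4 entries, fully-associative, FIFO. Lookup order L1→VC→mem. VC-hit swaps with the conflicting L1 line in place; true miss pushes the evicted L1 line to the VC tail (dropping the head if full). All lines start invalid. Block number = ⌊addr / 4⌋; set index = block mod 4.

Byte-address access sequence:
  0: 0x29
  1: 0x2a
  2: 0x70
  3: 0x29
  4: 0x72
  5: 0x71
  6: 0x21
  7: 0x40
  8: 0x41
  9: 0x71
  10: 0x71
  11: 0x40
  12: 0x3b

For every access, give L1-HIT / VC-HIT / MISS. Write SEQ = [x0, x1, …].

SEQ = [MISS, L1-HIT, MISS, L1-HIT, L1-HIT, L1-HIT, MISS, MISS, L1-HIT, VC-HIT, L1-HIT, VC-HIT, MISS]

0: 0x29 (blk 10, set 2) → MISS  vc=[]
1: 0x2a (blk 10, set 2) → L1-HIT  vc=[]
2: 0x70 (blk 28, set 0) → MISS  vc=[]
3: 0x29 (blk 10, set 2) → L1-HIT  vc=[]
4: 0x72 (blk 28, set 0) → L1-HIT  vc=[]
5: 0x71 (blk 28, set 0) → L1-HIT  vc=[]
6: 0x21 (blk 8, set 0) → MISS  vc=[28]
7: 0x40 (blk 16, set 0) → MISS  vc=[28, 8]
8: 0x41 (blk 16, set 0) → L1-HIT  vc=[28, 8]
9: 0x71 (blk 28, set 0) → VC-HIT  vc=[16, 8]
10: 0x71 (blk 28, set 0) → L1-HIT  vc=[16, 8]
11: 0x40 (blk 16, set 0) → VC-HIT  vc=[28, 8]
12: 0x3b (blk 14, set 2) → MISS  vc=[28, 8, 10]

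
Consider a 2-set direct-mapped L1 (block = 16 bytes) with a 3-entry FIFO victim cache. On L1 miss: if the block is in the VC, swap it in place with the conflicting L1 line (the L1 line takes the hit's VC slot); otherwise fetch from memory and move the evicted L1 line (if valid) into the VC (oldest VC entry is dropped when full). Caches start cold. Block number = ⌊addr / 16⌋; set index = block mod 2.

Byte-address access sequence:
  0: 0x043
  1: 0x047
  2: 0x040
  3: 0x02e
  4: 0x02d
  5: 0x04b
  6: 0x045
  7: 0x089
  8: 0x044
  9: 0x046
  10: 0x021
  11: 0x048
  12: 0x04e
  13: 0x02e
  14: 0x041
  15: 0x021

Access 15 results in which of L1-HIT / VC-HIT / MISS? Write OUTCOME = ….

0: 0x43 (blk 4, set 0) → MISS  vc=[]
1: 0x47 (blk 4, set 0) → L1-HIT  vc=[]
2: 0x40 (blk 4, set 0) → L1-HIT  vc=[]
3: 0x2e (blk 2, set 0) → MISS  vc=[4]
4: 0x2d (blk 2, set 0) → L1-HIT  vc=[4]
5: 0x4b (blk 4, set 0) → VC-HIT  vc=[2]
6: 0x45 (blk 4, set 0) → L1-HIT  vc=[2]
7: 0x89 (blk 8, set 0) → MISS  vc=[2, 4]
8: 0x44 (blk 4, set 0) → VC-HIT  vc=[2, 8]
9: 0x46 (blk 4, set 0) → L1-HIT  vc=[2, 8]
10: 0x21 (blk 2, set 0) → VC-HIT  vc=[4, 8]
11: 0x48 (blk 4, set 0) → VC-HIT  vc=[2, 8]
12: 0x4e (blk 4, set 0) → L1-HIT  vc=[2, 8]
13: 0x2e (blk 2, set 0) → VC-HIT  vc=[4, 8]
14: 0x41 (blk 4, set 0) → VC-HIT  vc=[2, 8]
15: 0x21 (blk 2, set 0) → VC-HIT  vc=[4, 8]

OUTCOME = VC-HIT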